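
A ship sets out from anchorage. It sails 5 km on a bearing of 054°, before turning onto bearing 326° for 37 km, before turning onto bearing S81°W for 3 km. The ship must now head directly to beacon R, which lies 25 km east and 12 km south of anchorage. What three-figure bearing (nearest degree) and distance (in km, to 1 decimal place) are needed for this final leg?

Leg 1 (054°, 5 km): east 5 sin 54° = 4.05, north 5 cos 54° = 2.94
Leg 2 (326°, 37 km): east 37 sin 326° = -20.69, north 37 cos 326° = 30.67
Leg 3 (S81°W, 3 km): east 3 sin 261° = -2.96, north 3 cos 261° = -0.47
Current position: (-19.61, 33.14). Target: (25, -12). Remaining: Δeast = 44.61, Δnorth = -45.14.
Bearing = atan2(44.61, -45.14) mod 360° = 135.34°; distance = √((44.61)² + (-45.14)²) = 63.465 km.

135°, 63.5 km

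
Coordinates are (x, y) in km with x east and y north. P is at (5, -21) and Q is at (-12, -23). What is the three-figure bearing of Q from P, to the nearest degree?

263°

Δeast = -12 − 5 = -17.00; Δnorth = -23 − -21 = -2.00.
Bearing = atan2(Δeast, Δnorth) mod 360° = 263.29° ≈ 263°.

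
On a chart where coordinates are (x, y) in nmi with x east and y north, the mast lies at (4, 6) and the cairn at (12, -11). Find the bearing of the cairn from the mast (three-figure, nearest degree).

Δeast = 12 − 4 = 8.00; Δnorth = -11 − 6 = -17.00.
Bearing = atan2(Δeast, Δnorth) mod 360° = 154.80° ≈ 155°.

155°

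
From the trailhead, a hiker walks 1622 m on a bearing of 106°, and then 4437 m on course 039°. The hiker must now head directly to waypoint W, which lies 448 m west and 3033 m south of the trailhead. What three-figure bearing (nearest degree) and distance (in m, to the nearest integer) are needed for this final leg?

Leg 1 (106°, 1622 m): east 1622 sin 106° = 1559.17, north 1622 cos 106° = -447.08
Leg 2 (039°, 4437 m): east 4437 sin 39° = 2792.29, north 4437 cos 39° = 3448.20
Current position: (4351.46, 3001.11). Target: (-448, -3033). Remaining: Δeast = -4799.46, Δnorth = -6034.11.
Bearing = atan2(-4799.46, -6034.11) mod 360° = 218.50°; distance = √((-4799.46)² + (-6034.11)²) = 7710.081 m.

218°, 7710 m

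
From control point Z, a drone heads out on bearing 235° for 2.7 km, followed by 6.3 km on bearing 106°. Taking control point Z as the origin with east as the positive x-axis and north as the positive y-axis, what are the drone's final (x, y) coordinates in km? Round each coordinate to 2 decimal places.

(3.84, -3.29)

Leg 1 (235°, 2.7 km): east 2.7 sin 235° = -2.21, north 2.7 cos 235° = -1.55
Leg 2 (106°, 6.3 km): east 6.3 sin 106° = 6.06, north 6.3 cos 106° = -1.74
Summing: 3.84 km east, -3.29 km north → (3.84, -3.29).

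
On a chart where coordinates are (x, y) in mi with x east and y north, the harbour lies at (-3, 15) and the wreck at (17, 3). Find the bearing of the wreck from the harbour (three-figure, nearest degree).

Δeast = 17 − -3 = 20.00; Δnorth = 3 − 15 = -12.00.
Bearing = atan2(Δeast, Δnorth) mod 360° = 120.96° ≈ 121°.

121°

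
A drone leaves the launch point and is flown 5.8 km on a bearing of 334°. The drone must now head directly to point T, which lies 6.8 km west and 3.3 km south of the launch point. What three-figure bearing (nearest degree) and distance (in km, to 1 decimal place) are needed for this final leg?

207°, 9.5 km

Leg 1 (334°, 5.8 km): east 5.8 sin 334° = -2.54, north 5.8 cos 334° = 5.21
Current position: (-2.54, 5.21). Target: (-6.8, -3.3). Remaining: Δeast = -4.26, Δnorth = -8.51.
Bearing = atan2(-4.26, -8.51) mod 360° = 206.57°; distance = √((-4.26)² + (-8.51)²) = 9.518 km.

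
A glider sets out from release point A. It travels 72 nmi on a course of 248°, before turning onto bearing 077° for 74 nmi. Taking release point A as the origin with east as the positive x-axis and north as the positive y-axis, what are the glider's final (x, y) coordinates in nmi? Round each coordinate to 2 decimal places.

(5.35, -10.33)

Leg 1 (248°, 72 nmi): east 72 sin 248° = -66.76, north 72 cos 248° = -26.97
Leg 2 (077°, 74 nmi): east 74 sin 77° = 72.10, north 74 cos 77° = 16.65
Summing: 5.35 nmi east, -10.33 nmi north → (5.35, -10.33).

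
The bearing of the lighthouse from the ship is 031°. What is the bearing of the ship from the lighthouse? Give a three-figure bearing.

Back-bearing = 031° + 180° = 211°.

211°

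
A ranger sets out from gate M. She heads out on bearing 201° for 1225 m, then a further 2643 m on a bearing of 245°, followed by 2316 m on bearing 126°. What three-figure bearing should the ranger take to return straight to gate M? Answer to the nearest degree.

Leg 1 (201°, 1225 m): east 1225 sin 201° = -439.00, north 1225 cos 201° = -1143.64
Leg 2 (245°, 2643 m): east 2643 sin 245° = -2395.37, north 2643 cos 245° = -1116.98
Leg 3 (126°, 2316 m): east 2316 sin 126° = 1873.68, north 2316 cos 126° = -1361.31
Net displacement: -960.69 east, -3621.93 north. Direction back to start is (960.69, 3621.93): bearing = atan2(960.69, 3621.93) mod 360° = 14.86° ≈ 015°.

015°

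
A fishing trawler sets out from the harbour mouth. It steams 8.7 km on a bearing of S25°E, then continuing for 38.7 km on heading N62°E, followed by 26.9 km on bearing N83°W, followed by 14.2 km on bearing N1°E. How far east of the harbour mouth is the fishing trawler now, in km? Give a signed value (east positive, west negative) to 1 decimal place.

Leg 1 (S25°E, 8.7 km): east 8.7 sin 155° = 3.68, north 8.7 cos 155° = -7.88
Leg 2 (N62°E, 38.7 km): east 38.7 sin 62° = 34.17, north 38.7 cos 62° = 18.17
Leg 3 (N83°W, 26.9 km): east 26.9 sin 277° = -26.70, north 26.9 cos 277° = 3.28
Leg 4 (N1°E, 14.2 km): east 14.2 sin 1° = 0.25, north 14.2 cos 1° = 14.20
Net east component: 11.40 km.

11.4 km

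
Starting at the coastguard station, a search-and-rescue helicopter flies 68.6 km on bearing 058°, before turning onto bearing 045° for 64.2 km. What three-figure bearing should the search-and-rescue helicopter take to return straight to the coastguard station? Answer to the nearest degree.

232°

Leg 1 (058°, 68.6 km): east 68.6 sin 58° = 58.18, north 68.6 cos 58° = 36.35
Leg 2 (045°, 64.2 km): east 64.2 sin 45° = 45.40, north 64.2 cos 45° = 45.40
Net displacement: 103.57 east, 81.75 north. Direction back to start is (-103.57, -81.75): bearing = atan2(-103.57, -81.75) mod 360° = 231.72° ≈ 232°.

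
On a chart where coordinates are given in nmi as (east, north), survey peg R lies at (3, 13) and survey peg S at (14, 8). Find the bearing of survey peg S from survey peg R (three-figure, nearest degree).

Δeast = 14 − 3 = 11.00; Δnorth = 8 − 13 = -5.00.
Bearing = atan2(Δeast, Δnorth) mod 360° = 114.44° ≈ 114°.

114°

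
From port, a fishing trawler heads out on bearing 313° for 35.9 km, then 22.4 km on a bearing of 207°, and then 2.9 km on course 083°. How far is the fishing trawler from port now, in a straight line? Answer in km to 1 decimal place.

Leg 1 (313°, 35.9 km): east 35.9 sin 313° = -26.26, north 35.9 cos 313° = 24.48
Leg 2 (207°, 22.4 km): east 22.4 sin 207° = -10.17, north 22.4 cos 207° = -19.96
Leg 3 (083°, 2.9 km): east 2.9 sin 83° = 2.88, north 2.9 cos 83° = 0.35
Net: -33.55 east, 4.88 north. Distance = √((-33.55)² + (4.88)²) = 33.899 km.

33.9 km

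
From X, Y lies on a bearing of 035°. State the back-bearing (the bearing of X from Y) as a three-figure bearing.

Back-bearing = 035° + 180° = 215°.

215°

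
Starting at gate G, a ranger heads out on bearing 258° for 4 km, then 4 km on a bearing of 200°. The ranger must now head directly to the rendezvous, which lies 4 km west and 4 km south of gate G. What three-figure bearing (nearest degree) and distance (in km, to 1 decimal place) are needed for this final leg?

065°, 1.4 km

Leg 1 (258°, 4 km): east 4 sin 258° = -3.91, north 4 cos 258° = -0.83
Leg 2 (200°, 4 km): east 4 sin 200° = -1.37, north 4 cos 200° = -3.76
Current position: (-5.28, -4.59). Target: (-4, -4). Remaining: Δeast = 1.28, Δnorth = 0.59.
Bearing = atan2(1.28, 0.59) mod 360° = 65.25°; distance = √((1.28)² + (0.59)²) = 1.410 km.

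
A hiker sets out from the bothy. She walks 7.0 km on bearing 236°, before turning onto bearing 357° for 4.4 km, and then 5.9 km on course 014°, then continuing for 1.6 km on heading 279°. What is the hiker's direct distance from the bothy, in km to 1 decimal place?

Leg 1 (236°, 7.0 km): east 7.0 sin 236° = -5.80, north 7.0 cos 236° = -3.91
Leg 2 (357°, 4.4 km): east 4.4 sin 357° = -0.23, north 4.4 cos 357° = 4.39
Leg 3 (014°, 5.9 km): east 5.9 sin 14° = 1.43, north 5.9 cos 14° = 5.72
Leg 4 (279°, 1.6 km): east 1.6 sin 279° = -1.58, north 1.6 cos 279° = 0.25
Net: -6.19 east, 6.45 north. Distance = √((-6.19)² + (6.45)²) = 8.941 km.

8.9 km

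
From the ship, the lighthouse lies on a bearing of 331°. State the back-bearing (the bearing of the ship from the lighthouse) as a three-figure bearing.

Back-bearing = 331° − 180° = 151°.

151°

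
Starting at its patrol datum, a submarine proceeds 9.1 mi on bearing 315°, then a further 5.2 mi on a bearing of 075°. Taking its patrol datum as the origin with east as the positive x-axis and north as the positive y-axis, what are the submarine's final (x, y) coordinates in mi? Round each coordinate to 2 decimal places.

Leg 1 (315°, 9.1 mi): east 9.1 sin 315° = -6.43, north 9.1 cos 315° = 6.43
Leg 2 (075°, 5.2 mi): east 5.2 sin 75° = 5.02, north 5.2 cos 75° = 1.35
Summing: -1.41 mi east, 7.78 mi north → (-1.41, 7.78).

(-1.41, 7.78)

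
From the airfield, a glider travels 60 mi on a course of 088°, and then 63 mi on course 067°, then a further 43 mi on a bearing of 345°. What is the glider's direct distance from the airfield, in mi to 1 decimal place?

126.8 mi

Leg 1 (088°, 60 mi): east 60 sin 88° = 59.96, north 60 cos 88° = 2.09
Leg 2 (067°, 63 mi): east 63 sin 67° = 57.99, north 63 cos 67° = 24.62
Leg 3 (345°, 43 mi): east 43 sin 345° = -11.13, north 43 cos 345° = 41.53
Net: 106.83 east, 68.24 north. Distance = √((106.83)² + (68.24)²) = 126.764 mi.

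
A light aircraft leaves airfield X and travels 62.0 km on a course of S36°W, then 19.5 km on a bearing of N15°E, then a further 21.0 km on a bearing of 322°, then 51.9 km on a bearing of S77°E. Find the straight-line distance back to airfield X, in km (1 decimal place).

27.2 km

Leg 1 (S36°W, 62.0 km): east 62.0 sin 216° = -36.44, north 62.0 cos 216° = -50.16
Leg 2 (N15°E, 19.5 km): east 19.5 sin 15° = 5.05, north 19.5 cos 15° = 18.84
Leg 3 (322°, 21.0 km): east 21.0 sin 322° = -12.93, north 21.0 cos 322° = 16.55
Leg 4 (S77°E, 51.9 km): east 51.9 sin 103° = 50.57, north 51.9 cos 103° = -11.67
Net: 6.25 east, -26.45 north. Distance = √((6.25)² + (-26.45)²) = 27.178 km.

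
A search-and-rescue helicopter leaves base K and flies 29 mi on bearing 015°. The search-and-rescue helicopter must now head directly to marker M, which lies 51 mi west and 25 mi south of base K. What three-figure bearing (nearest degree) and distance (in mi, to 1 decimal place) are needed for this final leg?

Leg 1 (015°, 29 mi): east 29 sin 15° = 7.51, north 29 cos 15° = 28.01
Current position: (7.51, 28.01). Target: (-51, -25). Remaining: Δeast = -58.51, Δnorth = -53.01.
Bearing = atan2(-58.51, -53.01) mod 360° = 227.82°; distance = √((-58.51)² + (-53.01)²) = 78.950 mi.

228°, 79.0 mi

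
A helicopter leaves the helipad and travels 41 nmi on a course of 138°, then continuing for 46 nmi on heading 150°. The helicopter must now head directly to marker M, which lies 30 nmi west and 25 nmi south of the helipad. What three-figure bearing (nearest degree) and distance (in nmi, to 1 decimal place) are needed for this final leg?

Leg 1 (138°, 41 nmi): east 41 sin 138° = 27.43, north 41 cos 138° = -30.47
Leg 2 (150°, 46 nmi): east 46 sin 150° = 23.00, north 46 cos 150° = -39.84
Current position: (50.43, -70.31). Target: (-30, -25). Remaining: Δeast = -80.43, Δnorth = 45.31.
Bearing = atan2(-80.43, 45.31) mod 360° = 299.39°; distance = √((-80.43)² + (45.31)²) = 92.316 nmi.

299°, 92.3 nmi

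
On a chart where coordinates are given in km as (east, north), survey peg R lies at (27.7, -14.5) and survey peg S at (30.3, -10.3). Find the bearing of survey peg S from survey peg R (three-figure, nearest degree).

032°

Δeast = 30.3 − 27.7 = 2.60; Δnorth = -10.3 − -14.5 = 4.20.
Bearing = atan2(Δeast, Δnorth) mod 360° = 31.76° ≈ 032°.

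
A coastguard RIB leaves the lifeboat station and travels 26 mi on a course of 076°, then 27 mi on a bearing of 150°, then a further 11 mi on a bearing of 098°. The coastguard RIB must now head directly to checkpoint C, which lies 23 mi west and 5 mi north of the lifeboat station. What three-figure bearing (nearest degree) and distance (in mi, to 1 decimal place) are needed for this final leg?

288°, 76.4 mi

Leg 1 (076°, 26 mi): east 26 sin 76° = 25.23, north 26 cos 76° = 6.29
Leg 2 (150°, 27 mi): east 27 sin 150° = 13.50, north 27 cos 150° = -23.38
Leg 3 (098°, 11 mi): east 11 sin 98° = 10.89, north 11 cos 98° = -1.53
Current position: (49.62, -18.62). Target: (-23, 5). Remaining: Δeast = -72.62, Δnorth = 23.62.
Bearing = atan2(-72.62, 23.62) mod 360° = 288.02°; distance = √((-72.62)² + (23.62)²) = 76.366 mi.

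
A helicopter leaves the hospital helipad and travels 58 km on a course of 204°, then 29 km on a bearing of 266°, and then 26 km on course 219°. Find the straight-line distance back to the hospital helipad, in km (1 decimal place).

102.0 km

Leg 1 (204°, 58 km): east 58 sin 204° = -23.59, north 58 cos 204° = -52.99
Leg 2 (266°, 29 km): east 29 sin 266° = -28.93, north 29 cos 266° = -2.02
Leg 3 (219°, 26 km): east 26 sin 219° = -16.36, north 26 cos 219° = -20.21
Net: -68.88 east, -75.21 north. Distance = √((-68.88)² + (-75.21)²) = 101.990 km.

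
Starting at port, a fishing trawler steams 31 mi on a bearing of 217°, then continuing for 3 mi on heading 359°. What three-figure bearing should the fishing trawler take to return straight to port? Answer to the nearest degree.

041°

Leg 1 (217°, 31 mi): east 31 sin 217° = -18.66, north 31 cos 217° = -24.76
Leg 2 (359°, 3 mi): east 3 sin 359° = -0.05, north 3 cos 359° = 3.00
Net displacement: -18.71 east, -21.76 north. Direction back to start is (18.71, 21.76): bearing = atan2(18.71, 21.76) mod 360° = 40.69° ≈ 041°.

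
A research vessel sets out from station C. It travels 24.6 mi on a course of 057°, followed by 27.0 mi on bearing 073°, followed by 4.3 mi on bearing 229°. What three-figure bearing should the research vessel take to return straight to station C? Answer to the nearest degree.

247°

Leg 1 (057°, 24.6 mi): east 24.6 sin 57° = 20.63, north 24.6 cos 57° = 13.40
Leg 2 (073°, 27.0 mi): east 27.0 sin 73° = 25.82, north 27.0 cos 73° = 7.89
Leg 3 (229°, 4.3 mi): east 4.3 sin 229° = -3.25, north 4.3 cos 229° = -2.82
Net displacement: 43.21 east, 18.47 north. Direction back to start is (-43.21, -18.47): bearing = atan2(-43.21, -18.47) mod 360° = 246.85° ≈ 247°.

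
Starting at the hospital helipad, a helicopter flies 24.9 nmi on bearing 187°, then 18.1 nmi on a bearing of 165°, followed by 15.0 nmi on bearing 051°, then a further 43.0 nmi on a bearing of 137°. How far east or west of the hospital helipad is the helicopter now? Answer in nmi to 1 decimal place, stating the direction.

Leg 1 (187°, 24.9 nmi): east 24.9 sin 187° = -3.03, north 24.9 cos 187° = -24.71
Leg 2 (165°, 18.1 nmi): east 18.1 sin 165° = 4.68, north 18.1 cos 165° = -17.48
Leg 3 (051°, 15.0 nmi): east 15.0 sin 51° = 11.66, north 15.0 cos 51° = 9.44
Leg 4 (137°, 43.0 nmi): east 43.0 sin 137° = 29.33, north 43.0 cos 137° = -31.45
Net east component: 42.63 nmi.

42.6 nmi east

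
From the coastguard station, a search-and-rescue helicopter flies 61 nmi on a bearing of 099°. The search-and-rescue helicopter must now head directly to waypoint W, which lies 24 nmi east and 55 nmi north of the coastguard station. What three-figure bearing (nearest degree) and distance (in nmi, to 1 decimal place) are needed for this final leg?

Leg 1 (099°, 61 nmi): east 61 sin 99° = 60.25, north 61 cos 99° = -9.54
Current position: (60.25, -9.54). Target: (24, 55). Remaining: Δeast = -36.25, Δnorth = 64.54.
Bearing = atan2(-36.25, 64.54) mod 360° = 330.68°; distance = √((-36.25)² + (64.54)²) = 74.025 nmi.

331°, 74.0 nmi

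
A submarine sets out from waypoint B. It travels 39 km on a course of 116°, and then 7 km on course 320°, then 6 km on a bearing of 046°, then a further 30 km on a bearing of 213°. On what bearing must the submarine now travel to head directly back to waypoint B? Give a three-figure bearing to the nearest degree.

Leg 1 (116°, 39 km): east 39 sin 116° = 35.05, north 39 cos 116° = -17.10
Leg 2 (320°, 7 km): east 7 sin 320° = -4.50, north 7 cos 320° = 5.36
Leg 3 (046°, 6 km): east 6 sin 46° = 4.32, north 6 cos 46° = 4.17
Leg 4 (213°, 30 km): east 30 sin 213° = -16.34, north 30 cos 213° = -25.16
Net displacement: 18.53 east, -32.73 north. Direction back to start is (-18.53, 32.73): bearing = atan2(-18.53, 32.73) mod 360° = 330.48° ≈ 330°.

330°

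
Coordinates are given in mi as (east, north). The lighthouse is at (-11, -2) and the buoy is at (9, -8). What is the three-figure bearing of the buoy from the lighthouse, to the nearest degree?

Δeast = 9 − -11 = 20.00; Δnorth = -8 − -2 = -6.00.
Bearing = atan2(Δeast, Δnorth) mod 360° = 106.70° ≈ 107°.

107°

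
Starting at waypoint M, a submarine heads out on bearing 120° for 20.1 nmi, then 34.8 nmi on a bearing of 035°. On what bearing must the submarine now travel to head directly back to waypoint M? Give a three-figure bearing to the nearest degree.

244°

Leg 1 (120°, 20.1 nmi): east 20.1 sin 120° = 17.41, north 20.1 cos 120° = -10.05
Leg 2 (035°, 34.8 nmi): east 34.8 sin 35° = 19.96, north 34.8 cos 35° = 28.51
Net displacement: 37.37 east, 18.46 north. Direction back to start is (-37.37, -18.46): bearing = atan2(-37.37, -18.46) mod 360° = 243.71° ≈ 244°.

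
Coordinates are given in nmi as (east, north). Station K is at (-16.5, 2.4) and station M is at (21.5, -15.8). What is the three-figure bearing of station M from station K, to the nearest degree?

116°

Δeast = 21.5 − -16.5 = 38.00; Δnorth = -15.8 − 2.4 = -18.20.
Bearing = atan2(Δeast, Δnorth) mod 360° = 115.59° ≈ 116°.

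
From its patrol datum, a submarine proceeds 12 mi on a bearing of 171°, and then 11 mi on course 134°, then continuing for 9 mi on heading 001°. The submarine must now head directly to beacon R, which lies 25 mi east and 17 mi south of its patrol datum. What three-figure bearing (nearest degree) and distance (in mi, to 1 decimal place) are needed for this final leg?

Leg 1 (171°, 12 mi): east 12 sin 171° = 1.88, north 12 cos 171° = -11.85
Leg 2 (134°, 11 mi): east 11 sin 134° = 7.91, north 11 cos 134° = -7.64
Leg 3 (001°, 9 mi): east 9 sin 1° = 0.16, north 9 cos 1° = 9.00
Current position: (9.95, -10.49). Target: (25, -17). Remaining: Δeast = 15.05, Δnorth = -6.51.
Bearing = atan2(15.05, -6.51) mod 360° = 113.37°; distance = √((15.05)² + (-6.51)²) = 16.398 mi.

113°, 16.4 mi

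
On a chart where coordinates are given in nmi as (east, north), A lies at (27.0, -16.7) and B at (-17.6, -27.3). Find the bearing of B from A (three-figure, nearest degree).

Δeast = -17.6 − 27.0 = -44.60; Δnorth = -27.3 − -16.7 = -10.60.
Bearing = atan2(Δeast, Δnorth) mod 360° = 256.63° ≈ 257°.

257°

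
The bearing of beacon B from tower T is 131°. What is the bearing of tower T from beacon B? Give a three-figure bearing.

311°

Back-bearing = 131° + 180° = 311°.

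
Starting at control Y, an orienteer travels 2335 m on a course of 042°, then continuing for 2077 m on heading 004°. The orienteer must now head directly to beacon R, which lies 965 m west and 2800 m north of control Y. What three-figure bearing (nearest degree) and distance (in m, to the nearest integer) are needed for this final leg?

249°, 2856 m

Leg 1 (042°, 2335 m): east 2335 sin 42° = 1562.42, north 2335 cos 42° = 1735.24
Leg 2 (004°, 2077 m): east 2077 sin 4° = 144.88, north 2077 cos 4° = 2071.94
Current position: (1707.30, 3807.18). Target: (-965, 2800). Remaining: Δeast = -2672.30, Δnorth = -1007.18.
Bearing = atan2(-2672.30, -1007.18) mod 360° = 249.35°; distance = √((-2672.30)² + (-1007.18)²) = 2855.806 m.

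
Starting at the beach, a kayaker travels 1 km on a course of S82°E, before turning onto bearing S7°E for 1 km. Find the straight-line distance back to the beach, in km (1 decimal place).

Leg 1 (S82°E, 1 km): east 1 sin 98° = 0.99, north 1 cos 98° = -0.14
Leg 2 (S7°E, 1 km): east 1 sin 173° = 0.12, north 1 cos 173° = -0.99
Net: 1.11 east, -1.13 north. Distance = √((1.11)² + (-1.13)²) = 1.587 km.

1.6 km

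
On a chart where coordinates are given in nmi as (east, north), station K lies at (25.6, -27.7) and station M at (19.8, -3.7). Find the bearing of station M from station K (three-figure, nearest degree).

Δeast = 19.8 − 25.6 = -5.80; Δnorth = -3.7 − -27.7 = 24.00.
Bearing = atan2(Δeast, Δnorth) mod 360° = 346.41° ≈ 346°.

346°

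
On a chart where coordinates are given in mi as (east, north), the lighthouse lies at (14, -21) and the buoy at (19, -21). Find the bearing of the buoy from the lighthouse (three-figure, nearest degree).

Δeast = 19 − 14 = 5.00; Δnorth = -21 − -21 = 0.00.
Bearing = atan2(Δeast, Δnorth) mod 360° = 90.00° ≈ 090°.

090°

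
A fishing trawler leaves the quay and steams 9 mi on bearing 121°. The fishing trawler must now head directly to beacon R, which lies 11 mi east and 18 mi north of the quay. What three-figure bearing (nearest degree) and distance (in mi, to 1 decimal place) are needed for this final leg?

Leg 1 (121°, 9 mi): east 9 sin 121° = 7.71, north 9 cos 121° = -4.64
Current position: (7.71, -4.64). Target: (11, 18). Remaining: Δeast = 3.29, Δnorth = 22.64.
Bearing = atan2(3.29, 22.64) mod 360° = 8.26°; distance = √((3.29)² + (22.64)²) = 22.873 mi.

008°, 22.9 mi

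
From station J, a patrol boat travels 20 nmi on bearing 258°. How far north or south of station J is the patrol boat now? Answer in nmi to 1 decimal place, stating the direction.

4.2 nmi south

Leg 1 (258°, 20 nmi): east 20 sin 258° = -19.56, north 20 cos 258° = -4.16
Net north component: -4.16 nmi.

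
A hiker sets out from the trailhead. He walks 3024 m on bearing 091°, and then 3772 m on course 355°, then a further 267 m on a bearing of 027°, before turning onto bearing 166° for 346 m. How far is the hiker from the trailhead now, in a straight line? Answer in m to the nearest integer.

4628 m

Leg 1 (091°, 3024 m): east 3024 sin 91° = 3023.54, north 3024 cos 91° = -52.78
Leg 2 (355°, 3772 m): east 3772 sin 355° = -328.75, north 3772 cos 355° = 3757.65
Leg 3 (027°, 267 m): east 267 sin 27° = 121.22, north 267 cos 27° = 237.90
Leg 4 (166°, 346 m): east 346 sin 166° = 83.70, north 346 cos 166° = -335.72
Net: 2899.71 east, 3607.05 north. Distance = √((2899.71)² + (3607.05)²) = 4628.077 m.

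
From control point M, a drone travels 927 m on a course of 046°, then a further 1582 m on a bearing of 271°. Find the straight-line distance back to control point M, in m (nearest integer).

1135 m

Leg 1 (046°, 927 m): east 927 sin 46° = 666.83, north 927 cos 46° = 643.95
Leg 2 (271°, 1582 m): east 1582 sin 271° = -1581.76, north 1582 cos 271° = 27.61
Net: -914.93 east, 671.56 north. Distance = √((-914.93)² + (671.56)²) = 1134.940 m.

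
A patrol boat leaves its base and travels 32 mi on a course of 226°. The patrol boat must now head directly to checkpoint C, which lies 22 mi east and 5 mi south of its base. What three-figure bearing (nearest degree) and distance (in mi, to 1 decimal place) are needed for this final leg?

069°, 48.2 mi

Leg 1 (226°, 32 mi): east 32 sin 226° = -23.02, north 32 cos 226° = -22.23
Current position: (-23.02, -22.23). Target: (22, -5). Remaining: Δeast = 45.02, Δnorth = 17.23.
Bearing = atan2(45.02, 17.23) mod 360° = 69.06°; distance = √((45.02)² + (17.23)²) = 48.203 mi.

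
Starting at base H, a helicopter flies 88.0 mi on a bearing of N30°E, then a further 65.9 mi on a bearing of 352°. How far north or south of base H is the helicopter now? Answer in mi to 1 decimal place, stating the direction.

Leg 1 (N30°E, 88.0 mi): east 88.0 sin 30° = 44.00, north 88.0 cos 30° = 76.21
Leg 2 (352°, 65.9 mi): east 65.9 sin 352° = -9.17, north 65.9 cos 352° = 65.26
Net north component: 141.47 mi.

141.5 mi north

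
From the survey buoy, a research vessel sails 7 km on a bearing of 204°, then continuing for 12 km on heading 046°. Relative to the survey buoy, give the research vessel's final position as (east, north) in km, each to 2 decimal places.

Leg 1 (204°, 7 km): east 7 sin 204° = -2.85, north 7 cos 204° = -6.39
Leg 2 (046°, 12 km): east 12 sin 46° = 8.63, north 12 cos 46° = 8.34
Summing: 5.78 km east, 1.94 km north → (5.78, 1.94).

(5.78, 1.94)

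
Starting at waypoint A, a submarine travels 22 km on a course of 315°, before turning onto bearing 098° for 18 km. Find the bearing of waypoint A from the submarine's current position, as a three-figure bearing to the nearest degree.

Leg 1 (315°, 22 km): east 22 sin 315° = -15.56, north 22 cos 315° = 15.56
Leg 2 (098°, 18 km): east 18 sin 98° = 17.82, north 18 cos 98° = -2.51
Net displacement: 2.27 east, 13.05 north. Direction back to start is (-2.27, -13.05): bearing = atan2(-2.27, -13.05) mod 360° = 189.86° ≈ 190°.

190°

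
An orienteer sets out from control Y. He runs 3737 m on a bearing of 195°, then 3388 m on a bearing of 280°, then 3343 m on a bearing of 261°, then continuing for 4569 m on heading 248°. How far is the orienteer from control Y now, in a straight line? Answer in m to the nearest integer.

12956 m

Leg 1 (195°, 3737 m): east 3737 sin 195° = -967.21, north 3737 cos 195° = -3609.66
Leg 2 (280°, 3388 m): east 3388 sin 280° = -3336.53, north 3388 cos 280° = 588.32
Leg 3 (261°, 3343 m): east 3343 sin 261° = -3301.84, north 3343 cos 261° = -522.96
Leg 4 (248°, 4569 m): east 4569 sin 248° = -4236.30, north 4569 cos 248° = -1711.58
Net: -11841.88 east, -5255.88 north. Distance = √((-11841.88)² + (-5255.88)²) = 12955.865 m.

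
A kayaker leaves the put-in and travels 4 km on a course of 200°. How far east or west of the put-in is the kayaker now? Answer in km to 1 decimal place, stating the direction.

1.4 km west

Leg 1 (200°, 4 km): east 4 sin 200° = -1.37, north 4 cos 200° = -3.76
Net east component: -1.37 km.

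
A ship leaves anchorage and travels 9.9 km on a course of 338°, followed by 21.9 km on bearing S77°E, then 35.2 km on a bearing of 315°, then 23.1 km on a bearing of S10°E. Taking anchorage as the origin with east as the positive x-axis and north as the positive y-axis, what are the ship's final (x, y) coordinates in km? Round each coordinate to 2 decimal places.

Leg 1 (338°, 9.9 km): east 9.9 sin 338° = -3.71, north 9.9 cos 338° = 9.18
Leg 2 (S77°E, 21.9 km): east 21.9 sin 103° = 21.34, north 21.9 cos 103° = -4.93
Leg 3 (315°, 35.2 km): east 35.2 sin 315° = -24.89, north 35.2 cos 315° = 24.89
Leg 4 (S10°E, 23.1 km): east 23.1 sin 170° = 4.01, north 23.1 cos 170° = -22.75
Summing: -3.25 km east, 6.39 km north → (-3.25, 6.39).

(-3.25, 6.39)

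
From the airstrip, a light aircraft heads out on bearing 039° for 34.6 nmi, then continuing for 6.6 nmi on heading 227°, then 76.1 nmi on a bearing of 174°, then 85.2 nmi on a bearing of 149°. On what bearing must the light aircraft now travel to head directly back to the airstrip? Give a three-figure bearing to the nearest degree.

331°

Leg 1 (039°, 34.6 nmi): east 34.6 sin 39° = 21.77, north 34.6 cos 39° = 26.89
Leg 2 (227°, 6.6 nmi): east 6.6 sin 227° = -4.83, north 6.6 cos 227° = -4.50
Leg 3 (174°, 76.1 nmi): east 76.1 sin 174° = 7.95, north 76.1 cos 174° = -75.68
Leg 4 (149°, 85.2 nmi): east 85.2 sin 149° = 43.88, north 85.2 cos 149° = -73.03
Net displacement: 68.78 east, -126.33 north. Direction back to start is (-68.78, 126.33): bearing = atan2(-68.78, 126.33) mod 360° = 331.43° ≈ 331°.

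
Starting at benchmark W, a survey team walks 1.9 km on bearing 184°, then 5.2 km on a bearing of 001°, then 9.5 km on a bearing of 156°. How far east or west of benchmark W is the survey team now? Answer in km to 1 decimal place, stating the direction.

3.8 km east

Leg 1 (184°, 1.9 km): east 1.9 sin 184° = -0.13, north 1.9 cos 184° = -1.90
Leg 2 (001°, 5.2 km): east 5.2 sin 1° = 0.09, north 5.2 cos 1° = 5.20
Leg 3 (156°, 9.5 km): east 9.5 sin 156° = 3.86, north 9.5 cos 156° = -8.68
Net east component: 3.82 km.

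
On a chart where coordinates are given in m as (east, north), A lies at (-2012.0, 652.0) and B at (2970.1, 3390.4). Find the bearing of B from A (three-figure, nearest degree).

Δeast = 2970.1 − -2012.0 = 4982.10; Δnorth = 3390.4 − 652.0 = 2738.40.
Bearing = atan2(Δeast, Δnorth) mod 360° = 61.20° ≈ 061°.

061°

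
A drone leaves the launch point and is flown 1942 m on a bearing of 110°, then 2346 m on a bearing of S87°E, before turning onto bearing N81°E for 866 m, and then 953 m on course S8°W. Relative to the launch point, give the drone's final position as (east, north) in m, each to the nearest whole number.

(4890, -1595)

Leg 1 (110°, 1942 m): east 1942 sin 110° = 1824.88, north 1942 cos 110° = -664.20
Leg 2 (S87°E, 2346 m): east 2346 sin 93° = 2342.78, north 2346 cos 93° = -122.78
Leg 3 (N81°E, 866 m): east 866 sin 81° = 855.34, north 866 cos 81° = 135.47
Leg 4 (S8°W, 953 m): east 953 sin 188° = -132.63, north 953 cos 188° = -943.73
Summing: 4890.37 m east, -1595.24 m north → (4890, -1595).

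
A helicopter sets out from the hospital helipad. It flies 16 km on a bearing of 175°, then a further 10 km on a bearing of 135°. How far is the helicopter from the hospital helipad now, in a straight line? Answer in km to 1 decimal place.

Leg 1 (175°, 16 km): east 16 sin 175° = 1.39, north 16 cos 175° = -15.94
Leg 2 (135°, 10 km): east 10 sin 135° = 7.07, north 10 cos 135° = -7.07
Net: 8.47 east, -23.01 north. Distance = √((8.47)² + (-23.01)²) = 24.518 km.

24.5 km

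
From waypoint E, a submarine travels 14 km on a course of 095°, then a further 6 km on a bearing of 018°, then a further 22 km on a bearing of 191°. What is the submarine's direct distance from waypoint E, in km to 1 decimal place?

20.7 km

Leg 1 (095°, 14 km): east 14 sin 95° = 13.95, north 14 cos 95° = -1.22
Leg 2 (018°, 6 km): east 6 sin 18° = 1.85, north 6 cos 18° = 5.71
Leg 3 (191°, 22 km): east 22 sin 191° = -4.20, north 22 cos 191° = -21.60
Net: 11.60 east, -17.11 north. Distance = √((11.60)² + (-17.11)²) = 20.673 km.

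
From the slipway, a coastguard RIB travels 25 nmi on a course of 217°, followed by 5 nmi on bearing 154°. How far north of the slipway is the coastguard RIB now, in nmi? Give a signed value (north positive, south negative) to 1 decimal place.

-24.5 nmi

Leg 1 (217°, 25 nmi): east 25 sin 217° = -15.05, north 25 cos 217° = -19.97
Leg 2 (154°, 5 nmi): east 5 sin 154° = 2.19, north 5 cos 154° = -4.49
Net north component: -24.46 nmi.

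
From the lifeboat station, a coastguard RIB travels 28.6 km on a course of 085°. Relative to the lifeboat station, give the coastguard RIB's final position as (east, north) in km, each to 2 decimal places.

Leg 1 (085°, 28.6 km): east 28.6 sin 85° = 28.49, north 28.6 cos 85° = 2.49
Summing: 28.49 km east, 2.49 km north → (28.49, 2.49).

(28.49, 2.49)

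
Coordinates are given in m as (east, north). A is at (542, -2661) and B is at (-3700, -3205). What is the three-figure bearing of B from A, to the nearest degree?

Δeast = -3700 − 542 = -4242.00; Δnorth = -3205 − -2661 = -544.00.
Bearing = atan2(Δeast, Δnorth) mod 360° = 262.69° ≈ 263°.

263°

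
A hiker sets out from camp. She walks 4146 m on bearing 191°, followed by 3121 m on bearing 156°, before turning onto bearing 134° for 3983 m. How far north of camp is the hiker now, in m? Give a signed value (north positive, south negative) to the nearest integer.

-9688 m

Leg 1 (191°, 4146 m): east 4146 sin 191° = -791.09, north 4146 cos 191° = -4069.83
Leg 2 (156°, 3121 m): east 3121 sin 156° = 1269.43, north 3121 cos 156° = -2851.18
Leg 3 (134°, 3983 m): east 3983 sin 134° = 2865.13, north 3983 cos 134° = -2766.82
Net north component: -9687.83 m.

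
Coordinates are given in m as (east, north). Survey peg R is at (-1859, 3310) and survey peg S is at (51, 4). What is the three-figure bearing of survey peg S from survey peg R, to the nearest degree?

150°

Δeast = 51 − -1859 = 1910.00; Δnorth = 4 − 3310 = -3306.00.
Bearing = atan2(Δeast, Δnorth) mod 360° = 149.98° ≈ 150°.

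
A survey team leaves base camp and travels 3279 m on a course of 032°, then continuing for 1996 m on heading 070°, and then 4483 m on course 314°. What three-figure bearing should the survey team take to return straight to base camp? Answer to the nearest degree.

Leg 1 (032°, 3279 m): east 3279 sin 32° = 1737.61, north 3279 cos 32° = 2780.75
Leg 2 (070°, 1996 m): east 1996 sin 70° = 1875.63, north 1996 cos 70° = 682.67
Leg 3 (314°, 4483 m): east 4483 sin 314° = -3224.80, north 4483 cos 314° = 3114.15
Net displacement: 388.43 east, 6577.58 north. Direction back to start is (-388.43, -6577.58): bearing = atan2(-388.43, -6577.58) mod 360° = 183.38° ≈ 183°.

183°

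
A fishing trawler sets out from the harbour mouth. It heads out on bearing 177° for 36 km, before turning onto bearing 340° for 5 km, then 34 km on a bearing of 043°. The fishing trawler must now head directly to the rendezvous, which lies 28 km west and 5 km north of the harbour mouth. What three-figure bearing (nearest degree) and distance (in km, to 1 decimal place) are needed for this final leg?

282°, 52.6 km

Leg 1 (177°, 36 km): east 36 sin 177° = 1.88, north 36 cos 177° = -35.95
Leg 2 (340°, 5 km): east 5 sin 340° = -1.71, north 5 cos 340° = 4.70
Leg 3 (043°, 34 km): east 34 sin 43° = 23.19, north 34 cos 43° = 24.87
Current position: (23.36, -6.39). Target: (-28, 5). Remaining: Δeast = -51.36, Δnorth = 11.39.
Bearing = atan2(-51.36, 11.39) mod 360° = 282.50°; distance = √((-51.36)² + (11.39)²) = 52.609 km.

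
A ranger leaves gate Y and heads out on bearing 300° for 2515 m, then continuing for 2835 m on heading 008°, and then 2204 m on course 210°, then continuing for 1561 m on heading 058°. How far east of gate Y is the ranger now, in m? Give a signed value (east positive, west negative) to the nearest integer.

Leg 1 (300°, 2515 m): east 2515 sin 300° = -2178.05, north 2515 cos 300° = 1257.50
Leg 2 (008°, 2835 m): east 2835 sin 8° = 394.56, north 2835 cos 8° = 2807.41
Leg 3 (210°, 2204 m): east 2204 sin 210° = -1102.00, north 2204 cos 210° = -1908.72
Leg 4 (058°, 1561 m): east 1561 sin 58° = 1323.80, north 1561 cos 58° = 827.20
Net east component: -1561.70 m.

-1562 m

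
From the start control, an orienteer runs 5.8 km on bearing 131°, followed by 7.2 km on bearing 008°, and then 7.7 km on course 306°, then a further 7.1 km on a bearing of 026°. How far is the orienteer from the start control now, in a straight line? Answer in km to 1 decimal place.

Leg 1 (131°, 5.8 km): east 5.8 sin 131° = 4.38, north 5.8 cos 131° = -3.81
Leg 2 (008°, 7.2 km): east 7.2 sin 8° = 1.00, north 7.2 cos 8° = 7.13
Leg 3 (306°, 7.7 km): east 7.7 sin 306° = -6.23, north 7.7 cos 306° = 4.53
Leg 4 (026°, 7.1 km): east 7.1 sin 26° = 3.11, north 7.1 cos 26° = 6.38
Net: 2.26 east, 14.23 north. Distance = √((2.26)² + (14.23)²) = 14.411 km.

14.4 km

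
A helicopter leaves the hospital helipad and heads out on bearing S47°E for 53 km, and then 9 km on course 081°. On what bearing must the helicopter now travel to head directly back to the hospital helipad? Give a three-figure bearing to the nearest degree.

306°

Leg 1 (S47°E, 53 km): east 53 sin 133° = 38.76, north 53 cos 133° = -36.15
Leg 2 (081°, 9 km): east 9 sin 81° = 8.89, north 9 cos 81° = 1.41
Net displacement: 47.65 east, -34.74 north. Direction back to start is (-47.65, 34.74): bearing = atan2(-47.65, 34.74) mod 360° = 306.09° ≈ 306°.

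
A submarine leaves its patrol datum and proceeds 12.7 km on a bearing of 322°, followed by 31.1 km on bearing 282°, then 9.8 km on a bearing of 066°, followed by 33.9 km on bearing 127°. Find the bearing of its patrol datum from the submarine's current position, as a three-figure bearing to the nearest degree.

092°

Leg 1 (322°, 12.7 km): east 12.7 sin 322° = -7.82, north 12.7 cos 322° = 10.01
Leg 2 (282°, 31.1 km): east 31.1 sin 282° = -30.42, north 31.1 cos 282° = 6.47
Leg 3 (066°, 9.8 km): east 9.8 sin 66° = 8.95, north 9.8 cos 66° = 3.99
Leg 4 (127°, 33.9 km): east 33.9 sin 127° = 27.07, north 33.9 cos 127° = -20.40
Net displacement: -2.21 east, 0.06 north. Direction back to start is (2.21, -0.06): bearing = atan2(2.21, -0.06) mod 360° = 91.51° ≈ 092°.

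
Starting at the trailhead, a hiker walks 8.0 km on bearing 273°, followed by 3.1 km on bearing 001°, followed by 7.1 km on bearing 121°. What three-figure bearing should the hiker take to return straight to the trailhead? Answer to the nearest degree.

086°

Leg 1 (273°, 8.0 km): east 8.0 sin 273° = -7.99, north 8.0 cos 273° = 0.42
Leg 2 (001°, 3.1 km): east 3.1 sin 1° = 0.05, north 3.1 cos 1° = 3.10
Leg 3 (121°, 7.1 km): east 7.1 sin 121° = 6.09, north 7.1 cos 121° = -3.66
Net displacement: -1.85 east, -0.14 north. Direction back to start is (1.85, 0.14): bearing = atan2(1.85, 0.14) mod 360° = 85.71° ≈ 086°.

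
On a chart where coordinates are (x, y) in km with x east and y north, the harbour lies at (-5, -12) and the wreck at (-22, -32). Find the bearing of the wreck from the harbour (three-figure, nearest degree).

Δeast = -22 − -5 = -17.00; Δnorth = -32 − -12 = -20.00.
Bearing = atan2(Δeast, Δnorth) mod 360° = 220.36° ≈ 220°.

220°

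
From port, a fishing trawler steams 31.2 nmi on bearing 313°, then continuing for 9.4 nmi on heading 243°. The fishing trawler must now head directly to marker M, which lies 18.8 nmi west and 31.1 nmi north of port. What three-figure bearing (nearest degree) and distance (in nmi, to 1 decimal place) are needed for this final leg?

041°, 18.8 nmi

Leg 1 (313°, 31.2 nmi): east 31.2 sin 313° = -22.82, north 31.2 cos 313° = 21.28
Leg 2 (243°, 9.4 nmi): east 9.4 sin 243° = -8.38, north 9.4 cos 243° = -4.27
Current position: (-31.19, 17.01). Target: (-18.8, 31.1). Remaining: Δeast = 12.39, Δnorth = 14.09.
Bearing = atan2(12.39, 14.09) mod 360° = 41.34°; distance = √((12.39)² + (14.09)²) = 18.765 nmi.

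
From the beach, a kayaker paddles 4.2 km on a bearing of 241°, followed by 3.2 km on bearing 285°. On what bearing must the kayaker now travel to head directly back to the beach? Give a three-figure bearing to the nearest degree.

Leg 1 (241°, 4.2 km): east 4.2 sin 241° = -3.67, north 4.2 cos 241° = -2.04
Leg 2 (285°, 3.2 km): east 3.2 sin 285° = -3.09, north 3.2 cos 285° = 0.83
Net displacement: -6.76 east, -1.21 north. Direction back to start is (6.76, 1.21): bearing = atan2(6.76, 1.21) mod 360° = 79.87° ≈ 080°.

080°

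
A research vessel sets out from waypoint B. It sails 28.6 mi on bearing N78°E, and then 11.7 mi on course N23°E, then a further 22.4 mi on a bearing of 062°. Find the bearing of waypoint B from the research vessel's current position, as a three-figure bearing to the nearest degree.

243°

Leg 1 (N78°E, 28.6 mi): east 28.6 sin 78° = 27.98, north 28.6 cos 78° = 5.95
Leg 2 (N23°E, 11.7 mi): east 11.7 sin 23° = 4.57, north 11.7 cos 23° = 10.77
Leg 3 (062°, 22.4 mi): east 22.4 sin 62° = 19.78, north 22.4 cos 62° = 10.52
Net displacement: 52.32 east, 27.23 north. Direction back to start is (-52.32, -27.23): bearing = atan2(-52.32, -27.23) mod 360° = 242.51° ≈ 243°.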